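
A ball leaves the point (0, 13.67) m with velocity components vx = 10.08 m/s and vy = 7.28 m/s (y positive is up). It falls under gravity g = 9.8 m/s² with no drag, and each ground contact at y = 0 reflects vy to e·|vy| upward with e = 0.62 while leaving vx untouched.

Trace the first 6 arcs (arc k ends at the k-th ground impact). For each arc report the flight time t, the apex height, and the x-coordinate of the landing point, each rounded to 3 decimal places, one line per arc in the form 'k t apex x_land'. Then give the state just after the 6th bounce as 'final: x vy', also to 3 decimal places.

Arc 1: start y=13.670, vy=7.280 → t=2.571, apex=16.374, x_land=25.914, impact vy=-17.915
  bounce: vy ← 0.62·17.915 = 11.107
Arc 2: start y=0.000, vy=11.107 → t=2.267, apex=6.294, x_land=48.763, impact vy=-11.107
  bounce: vy ← 0.62·11.107 = 6.886
Arc 3: start y=0.000, vy=6.886 → t=1.405, apex=2.419, x_land=62.929, impact vy=-6.886
  bounce: vy ← 0.62·6.886 = 4.270
Arc 4: start y=0.000, vy=4.270 → t=0.871, apex=0.930, x_land=71.712, impact vy=-4.270
  bounce: vy ← 0.62·4.270 = 2.647
Arc 5: start y=0.000, vy=2.647 → t=0.540, apex=0.358, x_land=77.158, impact vy=-2.647
  bounce: vy ← 0.62·2.647 = 1.641
Arc 6: start y=0.000, vy=1.641 → t=0.335, apex=0.137, x_land=80.534, impact vy=-1.641
  bounce: vy ← 0.62·1.641 = 1.018

1 2.571 16.374 25.914
2 2.267 6.294 48.763
3 1.405 2.419 62.929
4 0.871 0.930 71.712
5 0.540 0.358 77.158
6 0.335 0.137 80.534
final: 80.534 1.018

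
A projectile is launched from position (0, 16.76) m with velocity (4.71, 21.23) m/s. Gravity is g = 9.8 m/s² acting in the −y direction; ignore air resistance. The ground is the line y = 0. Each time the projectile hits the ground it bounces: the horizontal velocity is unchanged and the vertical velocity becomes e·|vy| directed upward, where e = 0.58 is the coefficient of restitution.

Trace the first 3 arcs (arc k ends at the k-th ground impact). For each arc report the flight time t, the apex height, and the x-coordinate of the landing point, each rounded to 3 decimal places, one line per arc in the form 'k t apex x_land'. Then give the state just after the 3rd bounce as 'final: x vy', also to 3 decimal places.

1 5.015 39.756 23.619
2 3.304 13.374 39.182
3 1.916 4.499 48.208
final: 48.208 5.446

Arc 1: start y=16.760, vy=21.230 → t=5.015, apex=39.756, x_land=23.619, impact vy=-27.914
  bounce: vy ← 0.58·27.914 = 16.190
Arc 2: start y=0.000, vy=16.190 → t=3.304, apex=13.374, x_land=39.182, impact vy=-16.190
  bounce: vy ← 0.58·16.190 = 9.390
Arc 3: start y=0.000, vy=9.390 → t=1.916, apex=4.499, x_land=48.208, impact vy=-9.390
  bounce: vy ← 0.58·9.390 = 5.446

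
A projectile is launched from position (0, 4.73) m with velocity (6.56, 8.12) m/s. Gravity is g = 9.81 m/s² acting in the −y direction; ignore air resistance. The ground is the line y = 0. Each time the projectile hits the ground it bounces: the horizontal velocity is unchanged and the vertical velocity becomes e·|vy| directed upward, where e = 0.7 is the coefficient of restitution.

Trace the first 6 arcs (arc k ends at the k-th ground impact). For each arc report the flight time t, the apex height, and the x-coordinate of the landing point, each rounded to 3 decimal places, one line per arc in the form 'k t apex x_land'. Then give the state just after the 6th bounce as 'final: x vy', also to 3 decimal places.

Arc 1: start y=4.730, vy=8.120 → t=2.112, apex=8.091, x_land=13.855, impact vy=-12.599
  bounce: vy ← 0.7·12.599 = 8.819
Arc 2: start y=0.000, vy=8.819 → t=1.798, apex=3.964, x_land=25.650, impact vy=-8.819
  bounce: vy ← 0.7·8.819 = 6.174
Arc 3: start y=0.000, vy=6.174 → t=1.259, apex=1.943, x_land=33.907, impact vy=-6.174
  bounce: vy ← 0.7·6.174 = 4.321
Arc 4: start y=0.000, vy=4.321 → t=0.881, apex=0.952, x_land=39.686, impact vy=-4.321
  bounce: vy ← 0.7·4.321 = 3.025
Arc 5: start y=0.000, vy=3.025 → t=0.617, apex=0.466, x_land=43.732, impact vy=-3.025
  bounce: vy ← 0.7·3.025 = 2.118
Arc 6: start y=0.000, vy=2.118 → t=0.432, apex=0.229, x_land=46.564, impact vy=-2.118
  bounce: vy ← 0.7·2.118 = 1.482

1 2.112 8.091 13.855
2 1.798 3.964 25.650
3 1.259 1.943 33.907
4 0.881 0.952 39.686
5 0.617 0.466 43.732
6 0.432 0.229 46.564
final: 46.564 1.482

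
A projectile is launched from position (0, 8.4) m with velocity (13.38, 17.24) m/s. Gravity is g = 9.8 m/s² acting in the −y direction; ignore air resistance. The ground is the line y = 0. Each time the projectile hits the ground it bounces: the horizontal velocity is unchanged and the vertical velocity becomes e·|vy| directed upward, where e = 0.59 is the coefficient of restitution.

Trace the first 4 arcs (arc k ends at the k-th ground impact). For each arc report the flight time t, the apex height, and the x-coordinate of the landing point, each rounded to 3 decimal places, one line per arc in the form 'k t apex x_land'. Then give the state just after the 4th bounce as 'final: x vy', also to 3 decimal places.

Arc 1: start y=8.400, vy=17.240 → t=3.952, apex=23.564, x_land=52.879, impact vy=-21.491
  bounce: vy ← 0.59·21.491 = 12.680
Arc 2: start y=0.000, vy=12.680 → t=2.588, apex=8.203, x_land=87.503, impact vy=-12.680
  bounce: vy ← 0.59·12.680 = 7.481
Arc 3: start y=0.000, vy=7.481 → t=1.527, apex=2.855, x_land=107.930, impact vy=-7.481
  bounce: vy ← 0.59·7.481 = 4.414
Arc 4: start y=0.000, vy=4.414 → t=0.901, apex=0.994, x_land=119.983, impact vy=-4.414
  bounce: vy ← 0.59·4.414 = 2.604

1 3.952 23.564 52.879
2 2.588 8.203 87.503
3 1.527 2.855 107.930
4 0.901 0.994 119.983
final: 119.983 2.604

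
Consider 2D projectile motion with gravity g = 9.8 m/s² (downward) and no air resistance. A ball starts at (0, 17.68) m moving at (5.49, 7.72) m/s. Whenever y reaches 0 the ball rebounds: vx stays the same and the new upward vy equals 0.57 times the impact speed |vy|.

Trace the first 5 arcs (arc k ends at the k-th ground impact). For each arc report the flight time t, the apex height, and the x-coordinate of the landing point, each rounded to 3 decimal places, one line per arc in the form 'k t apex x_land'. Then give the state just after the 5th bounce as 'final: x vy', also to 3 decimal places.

Arc 1: start y=17.680, vy=7.720 → t=2.844, apex=20.721, x_land=15.614, impact vy=-20.153
  bounce: vy ← 0.57·20.153 = 11.487
Arc 2: start y=0.000, vy=11.487 → t=2.344, apex=6.732, x_land=28.484, impact vy=-11.487
  bounce: vy ← 0.57·11.487 = 6.548
Arc 3: start y=0.000, vy=6.548 → t=1.336, apex=2.187, x_land=35.820, impact vy=-6.548
  bounce: vy ← 0.57·6.548 = 3.732
Arc 4: start y=0.000, vy=3.732 → t=0.762, apex=0.711, x_land=40.002, impact vy=-3.732
  bounce: vy ← 0.57·3.732 = 2.127
Arc 5: start y=0.000, vy=2.127 → t=0.434, apex=0.231, x_land=42.385, impact vy=-2.127
  bounce: vy ← 0.57·2.127 = 1.213

1 2.844 20.721 15.614
2 2.344 6.732 28.484
3 1.336 2.187 35.820
4 0.762 0.711 40.002
5 0.434 0.231 42.385
final: 42.385 1.213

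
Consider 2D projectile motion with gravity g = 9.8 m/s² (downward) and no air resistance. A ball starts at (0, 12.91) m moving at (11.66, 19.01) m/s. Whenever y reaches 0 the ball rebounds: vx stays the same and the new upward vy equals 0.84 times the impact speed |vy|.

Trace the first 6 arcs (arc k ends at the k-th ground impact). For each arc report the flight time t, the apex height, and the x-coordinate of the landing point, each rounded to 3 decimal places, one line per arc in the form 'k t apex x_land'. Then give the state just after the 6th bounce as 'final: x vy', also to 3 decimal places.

Arc 1: start y=12.910, vy=19.010 → t=4.469, apex=31.348, x_land=52.110, impact vy=-24.787
  bounce: vy ← 0.84·24.787 = 20.821
Arc 2: start y=0.000, vy=20.821 → t=4.249, apex=22.119, x_land=101.656, impact vy=-20.821
  bounce: vy ← 0.84·20.821 = 17.490
Arc 3: start y=0.000, vy=17.490 → t=3.569, apex=15.607, x_land=143.276, impact vy=-17.490
  bounce: vy ← 0.84·17.490 = 14.692
Arc 4: start y=0.000, vy=14.692 → t=2.998, apex=11.012, x_land=178.236, impact vy=-14.692
  bounce: vy ← 0.84·14.692 = 12.341
Arc 5: start y=0.000, vy=12.341 → t=2.519, apex=7.770, x_land=207.602, impact vy=-12.341
  bounce: vy ← 0.84·12.341 = 10.366
Arc 6: start y=0.000, vy=10.366 → t=2.116, apex=5.483, x_land=232.270, impact vy=-10.366
  bounce: vy ← 0.84·10.366 = 8.708

1 4.469 31.348 52.110
2 4.249 22.119 101.656
3 3.569 15.607 143.276
4 2.998 11.012 178.236
5 2.519 7.770 207.602
6 2.116 5.483 232.270
final: 232.270 8.708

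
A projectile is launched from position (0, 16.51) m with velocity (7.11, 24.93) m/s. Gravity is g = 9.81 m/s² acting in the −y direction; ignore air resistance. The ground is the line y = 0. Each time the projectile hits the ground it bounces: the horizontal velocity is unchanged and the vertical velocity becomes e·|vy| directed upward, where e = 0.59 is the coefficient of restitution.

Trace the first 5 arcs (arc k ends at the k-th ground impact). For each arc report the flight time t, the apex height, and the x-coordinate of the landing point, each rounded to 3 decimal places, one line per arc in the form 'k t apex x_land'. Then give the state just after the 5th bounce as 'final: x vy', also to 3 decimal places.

Arc 1: start y=16.510, vy=24.930 → t=5.676, apex=48.187, x_land=40.354, impact vy=-30.748
  bounce: vy ← 0.59·30.748 = 18.141
Arc 2: start y=0.000, vy=18.141 → t=3.699, apex=16.774, x_land=66.650, impact vy=-18.141
  bounce: vy ← 0.59·18.141 = 10.703
Arc 3: start y=0.000, vy=10.703 → t=2.182, apex=5.839, x_land=82.165, impact vy=-10.703
  bounce: vy ← 0.59·10.703 = 6.315
Arc 4: start y=0.000, vy=6.315 → t=1.287, apex=2.033, x_land=91.319, impact vy=-6.315
  bounce: vy ← 0.59·6.315 = 3.726
Arc 5: start y=0.000, vy=3.726 → t=0.760, apex=0.708, x_land=96.720, impact vy=-3.726
  bounce: vy ← 0.59·3.726 = 2.198

1 5.676 48.187 40.354
2 3.699 16.774 66.650
3 2.182 5.839 82.165
4 1.287 2.033 91.319
5 0.760 0.708 96.720
final: 96.720 2.198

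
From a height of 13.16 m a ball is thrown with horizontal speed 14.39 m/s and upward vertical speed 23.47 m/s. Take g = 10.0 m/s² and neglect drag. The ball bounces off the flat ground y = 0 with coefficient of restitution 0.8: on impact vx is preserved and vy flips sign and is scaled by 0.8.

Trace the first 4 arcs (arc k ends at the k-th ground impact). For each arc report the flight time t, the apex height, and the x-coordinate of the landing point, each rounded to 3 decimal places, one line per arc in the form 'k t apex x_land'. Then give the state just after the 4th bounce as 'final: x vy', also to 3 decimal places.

1 5.200 40.702 74.830
2 4.565 26.049 140.521
3 3.652 16.672 193.073
4 2.922 10.670 235.115
final: 235.115 11.686

Arc 1: start y=13.160, vy=23.470 → t=5.200, apex=40.702, x_land=74.830, impact vy=-28.531
  bounce: vy ← 0.8·28.531 = 22.825
Arc 2: start y=0.000, vy=22.825 → t=4.565, apex=26.049, x_land=140.521, impact vy=-22.825
  bounce: vy ← 0.8·22.825 = 18.260
Arc 3: start y=0.000, vy=18.260 → t=3.652, apex=16.672, x_land=193.073, impact vy=-18.260
  bounce: vy ← 0.8·18.260 = 14.608
Arc 4: start y=0.000, vy=14.608 → t=2.922, apex=10.670, x_land=235.115, impact vy=-14.608
  bounce: vy ← 0.8·14.608 = 11.686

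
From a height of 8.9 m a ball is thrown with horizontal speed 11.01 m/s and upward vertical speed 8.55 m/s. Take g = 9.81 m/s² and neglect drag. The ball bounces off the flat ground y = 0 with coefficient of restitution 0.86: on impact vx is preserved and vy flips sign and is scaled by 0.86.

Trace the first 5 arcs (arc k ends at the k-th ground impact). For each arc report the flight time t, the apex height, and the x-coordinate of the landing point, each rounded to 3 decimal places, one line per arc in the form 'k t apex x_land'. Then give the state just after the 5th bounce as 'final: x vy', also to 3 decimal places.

Arc 1: start y=8.900, vy=8.550 → t=2.476, apex=12.626, x_land=27.260, impact vy=-15.739
  bounce: vy ← 0.86·15.739 = 13.536
Arc 2: start y=0.000, vy=13.536 → t=2.760, apex=9.338, x_land=57.643, impact vy=-13.536
  bounce: vy ← 0.86·13.536 = 11.641
Arc 3: start y=0.000, vy=11.641 → t=2.373, apex=6.906, x_land=83.772, impact vy=-11.641
  bounce: vy ← 0.86·11.641 = 10.011
Arc 4: start y=0.000, vy=10.011 → t=2.041, apex=5.108, x_land=106.243, impact vy=-10.011
  bounce: vy ← 0.86·10.011 = 8.609
Arc 5: start y=0.000, vy=8.609 → t=1.755, apex=3.778, x_land=125.569, impact vy=-8.609
  bounce: vy ← 0.86·8.609 = 7.404

1 2.476 12.626 27.260
2 2.760 9.338 57.643
3 2.373 6.906 83.772
4 2.041 5.108 106.243
5 1.755 3.778 125.569
final: 125.569 7.404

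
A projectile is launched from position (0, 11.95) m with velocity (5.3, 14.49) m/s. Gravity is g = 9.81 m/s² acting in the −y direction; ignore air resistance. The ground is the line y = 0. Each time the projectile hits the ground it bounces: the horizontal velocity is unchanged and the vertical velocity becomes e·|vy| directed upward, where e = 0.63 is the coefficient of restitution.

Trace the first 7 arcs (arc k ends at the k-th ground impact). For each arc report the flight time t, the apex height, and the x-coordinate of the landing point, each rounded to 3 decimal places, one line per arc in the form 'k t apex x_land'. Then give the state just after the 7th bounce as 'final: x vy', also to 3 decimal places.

1 3.626 22.651 19.218
2 2.708 8.990 33.569
3 1.706 3.568 42.610
4 1.075 1.416 48.305
5 0.677 0.562 51.894
6 0.427 0.223 54.154
7 0.269 0.089 55.579
final: 55.579 0.830

Arc 1: start y=11.950, vy=14.490 → t=3.626, apex=22.651, x_land=19.218, impact vy=-21.081
  bounce: vy ← 0.63·21.081 = 13.281
Arc 2: start y=0.000, vy=13.281 → t=2.708, apex=8.990, x_land=33.569, impact vy=-13.281
  bounce: vy ← 0.63·13.281 = 8.367
Arc 3: start y=0.000, vy=8.367 → t=1.706, apex=3.568, x_land=42.610, impact vy=-8.367
  bounce: vy ← 0.63·8.367 = 5.271
Arc 4: start y=0.000, vy=5.271 → t=1.075, apex=1.416, x_land=48.305, impact vy=-5.271
  bounce: vy ← 0.63·5.271 = 3.321
Arc 5: start y=0.000, vy=3.321 → t=0.677, apex=0.562, x_land=51.894, impact vy=-3.321
  bounce: vy ← 0.63·3.321 = 2.092
Arc 6: start y=0.000, vy=2.092 → t=0.427, apex=0.223, x_land=54.154, impact vy=-2.092
  bounce: vy ← 0.63·2.092 = 1.318
Arc 7: start y=0.000, vy=1.318 → t=0.269, apex=0.089, x_land=55.579, impact vy=-1.318
  bounce: vy ← 0.63·1.318 = 0.830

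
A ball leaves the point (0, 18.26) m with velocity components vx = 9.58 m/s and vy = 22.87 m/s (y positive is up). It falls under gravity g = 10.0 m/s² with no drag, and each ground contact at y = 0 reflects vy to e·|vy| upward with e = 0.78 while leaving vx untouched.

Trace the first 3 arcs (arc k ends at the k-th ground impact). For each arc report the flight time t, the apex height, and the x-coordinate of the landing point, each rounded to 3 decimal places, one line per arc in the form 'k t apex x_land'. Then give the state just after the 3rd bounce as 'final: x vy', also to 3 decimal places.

Arc 1: start y=18.260, vy=22.870 → t=5.267, apex=44.412, x_land=50.461, impact vy=-29.803
  bounce: vy ← 0.78·29.803 = 23.247
Arc 2: start y=0.000, vy=23.247 → t=4.649, apex=27.020, x_land=95.001, impact vy=-23.247
  bounce: vy ← 0.78·23.247 = 18.132
Arc 3: start y=0.000, vy=18.132 → t=3.626, apex=16.439, x_land=129.743, impact vy=-18.132
  bounce: vy ← 0.78·18.132 = 14.143

1 5.267 44.412 50.461
2 4.649 27.020 95.001
3 3.626 16.439 129.743
final: 129.743 14.143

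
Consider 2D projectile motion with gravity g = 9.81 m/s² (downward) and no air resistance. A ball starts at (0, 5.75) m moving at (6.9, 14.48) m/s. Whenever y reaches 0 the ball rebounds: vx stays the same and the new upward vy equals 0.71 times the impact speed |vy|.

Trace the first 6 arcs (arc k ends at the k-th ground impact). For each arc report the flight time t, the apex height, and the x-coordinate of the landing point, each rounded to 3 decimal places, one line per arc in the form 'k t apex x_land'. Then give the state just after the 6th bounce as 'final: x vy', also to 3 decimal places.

Arc 1: start y=5.750, vy=14.480 → t=3.307, apex=16.437, x_land=22.816, impact vy=-17.958
  bounce: vy ← 0.71·17.958 = 12.750
Arc 2: start y=0.000, vy=12.750 → t=2.599, apex=8.286, x_land=40.752, impact vy=-12.750
  bounce: vy ← 0.71·12.750 = 9.053
Arc 3: start y=0.000, vy=9.053 → t=1.846, apex=4.177, x_land=53.486, impact vy=-9.053
  bounce: vy ← 0.71·9.053 = 6.427
Arc 4: start y=0.000, vy=6.427 → t=1.310, apex=2.106, x_land=62.528, impact vy=-6.427
  bounce: vy ← 0.71·6.427 = 4.563
Arc 5: start y=0.000, vy=4.563 → t=0.930, apex=1.061, x_land=68.947, impact vy=-4.563
  bounce: vy ← 0.71·4.563 = 3.240
Arc 6: start y=0.000, vy=3.240 → t=0.661, apex=0.535, x_land=73.505, impact vy=-3.240
  bounce: vy ← 0.71·3.240 = 2.300

1 3.307 16.437 22.816
2 2.599 8.286 40.752
3 1.846 4.177 53.486
4 1.310 2.106 62.528
5 0.930 1.061 68.947
6 0.661 0.535 73.505
final: 73.505 2.300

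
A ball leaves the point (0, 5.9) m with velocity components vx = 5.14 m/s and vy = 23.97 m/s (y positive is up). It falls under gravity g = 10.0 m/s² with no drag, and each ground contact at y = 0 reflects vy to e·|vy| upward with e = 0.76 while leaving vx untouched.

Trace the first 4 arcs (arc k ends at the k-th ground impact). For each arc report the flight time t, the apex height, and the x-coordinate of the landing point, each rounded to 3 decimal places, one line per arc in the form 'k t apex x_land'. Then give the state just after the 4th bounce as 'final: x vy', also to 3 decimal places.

Arc 1: start y=5.900, vy=23.970 → t=5.029, apex=34.628, x_land=25.847, impact vy=-26.317
  bounce: vy ← 0.76·26.317 = 20.001
Arc 2: start y=0.000, vy=20.001 → t=4.000, apex=20.001, x_land=46.408, impact vy=-20.001
  bounce: vy ← 0.76·20.001 = 15.200
Arc 3: start y=0.000, vy=15.200 → t=3.040, apex=11.553, x_land=62.034, impact vy=-15.200
  bounce: vy ← 0.76·15.200 = 11.552
Arc 4: start y=0.000, vy=11.552 → t=2.310, apex=6.673, x_land=73.910, impact vy=-11.552
  bounce: vy ← 0.76·11.552 = 8.780

1 5.029 34.628 25.847
2 4.000 20.001 46.408
3 3.040 11.553 62.034
4 2.310 6.673 73.910
final: 73.910 8.780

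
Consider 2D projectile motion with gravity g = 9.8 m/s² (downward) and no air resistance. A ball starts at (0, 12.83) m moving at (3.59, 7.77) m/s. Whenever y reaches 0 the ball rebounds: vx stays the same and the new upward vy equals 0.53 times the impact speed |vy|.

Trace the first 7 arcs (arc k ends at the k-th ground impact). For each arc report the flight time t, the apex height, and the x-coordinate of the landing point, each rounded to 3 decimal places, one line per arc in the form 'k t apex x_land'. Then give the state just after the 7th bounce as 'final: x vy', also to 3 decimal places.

1 2.595 15.910 9.315
2 1.910 4.469 16.172
3 1.012 1.255 19.807
4 0.537 0.353 21.733
5 0.284 0.099 22.754
6 0.151 0.028 23.295
7 0.080 0.008 23.582
final: 23.582 0.207

Arc 1: start y=12.830, vy=7.770 → t=2.595, apex=15.910, x_land=9.315, impact vy=-17.659
  bounce: vy ← 0.53·17.659 = 9.359
Arc 2: start y=0.000, vy=9.359 → t=1.910, apex=4.469, x_land=16.172, impact vy=-9.359
  bounce: vy ← 0.53·9.359 = 4.960
Arc 3: start y=0.000, vy=4.960 → t=1.012, apex=1.255, x_land=19.807, impact vy=-4.960
  bounce: vy ← 0.53·4.960 = 2.629
Arc 4: start y=0.000, vy=2.629 → t=0.537, apex=0.353, x_land=21.733, impact vy=-2.629
  bounce: vy ← 0.53·2.629 = 1.393
Arc 5: start y=0.000, vy=1.393 → t=0.284, apex=0.099, x_land=22.754, impact vy=-1.393
  bounce: vy ← 0.53·1.393 = 0.738
Arc 6: start y=0.000, vy=0.738 → t=0.151, apex=0.028, x_land=23.295, impact vy=-0.738
  bounce: vy ← 0.53·0.738 = 0.391
Arc 7: start y=0.000, vy=0.391 → t=0.080, apex=0.008, x_land=23.582, impact vy=-0.391
  bounce: vy ← 0.53·0.391 = 0.207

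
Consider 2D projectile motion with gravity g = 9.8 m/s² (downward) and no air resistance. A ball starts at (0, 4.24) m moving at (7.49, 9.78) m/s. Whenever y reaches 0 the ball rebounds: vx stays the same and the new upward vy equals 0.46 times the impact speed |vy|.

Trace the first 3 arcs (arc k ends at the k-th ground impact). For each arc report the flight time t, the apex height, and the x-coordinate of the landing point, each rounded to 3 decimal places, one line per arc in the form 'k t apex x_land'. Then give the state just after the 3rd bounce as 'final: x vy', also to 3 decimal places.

1 2.362 9.120 17.693
2 1.255 1.930 27.094
3 0.577 0.408 31.418
final: 31.418 1.301

Arc 1: start y=4.240, vy=9.780 → t=2.362, apex=9.120, x_land=17.693, impact vy=-13.370
  bounce: vy ← 0.46·13.370 = 6.150
Arc 2: start y=0.000, vy=6.150 → t=1.255, apex=1.930, x_land=27.094, impact vy=-6.150
  bounce: vy ← 0.46·6.150 = 2.829
Arc 3: start y=0.000, vy=2.829 → t=0.577, apex=0.408, x_land=31.418, impact vy=-2.829
  bounce: vy ← 0.46·2.829 = 1.301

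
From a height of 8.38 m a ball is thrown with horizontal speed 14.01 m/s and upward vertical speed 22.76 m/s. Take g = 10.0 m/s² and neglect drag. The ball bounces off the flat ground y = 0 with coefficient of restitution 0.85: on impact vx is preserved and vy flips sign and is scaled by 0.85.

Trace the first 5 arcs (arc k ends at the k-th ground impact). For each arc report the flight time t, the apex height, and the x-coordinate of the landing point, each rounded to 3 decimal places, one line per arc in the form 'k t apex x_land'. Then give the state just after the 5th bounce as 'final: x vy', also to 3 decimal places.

Arc 1: start y=8.380, vy=22.760 → t=4.894, apex=34.281, x_land=68.571, impact vy=-26.184
  bounce: vy ← 0.85·26.184 = 22.257
Arc 2: start y=0.000, vy=22.257 → t=4.451, apex=24.768, x_land=130.934, impact vy=-22.257
  bounce: vy ← 0.85·22.257 = 18.918
Arc 3: start y=0.000, vy=18.918 → t=3.784, apex=17.895, x_land=183.943, impact vy=-18.918
  bounce: vy ← 0.85·18.918 = 16.080
Arc 4: start y=0.000, vy=16.080 → t=3.216, apex=12.929, x_land=229.000, impact vy=-16.080
  bounce: vy ← 0.85·16.080 = 13.668
Arc 5: start y=0.000, vy=13.668 → t=2.734, apex=9.341, x_land=267.299, impact vy=-13.668
  bounce: vy ← 0.85·13.668 = 11.618

1 4.894 34.281 68.571
2 4.451 24.768 130.934
3 3.784 17.895 183.943
4 3.216 12.929 229.000
5 2.734 9.341 267.299
final: 267.299 11.618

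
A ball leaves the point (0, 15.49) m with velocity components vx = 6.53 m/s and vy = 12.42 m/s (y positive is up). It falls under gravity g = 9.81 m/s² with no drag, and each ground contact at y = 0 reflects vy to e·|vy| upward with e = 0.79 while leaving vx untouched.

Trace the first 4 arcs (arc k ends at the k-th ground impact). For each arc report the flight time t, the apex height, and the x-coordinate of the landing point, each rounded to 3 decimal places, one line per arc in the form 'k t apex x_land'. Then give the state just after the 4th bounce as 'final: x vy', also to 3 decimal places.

1 3.448 23.352 22.515
2 3.447 14.574 45.027
3 2.724 9.096 62.812
4 2.152 5.677 76.862
final: 76.862 8.337

Arc 1: start y=15.490, vy=12.420 → t=3.448, apex=23.352, x_land=22.515, impact vy=-21.405
  bounce: vy ← 0.79·21.405 = 16.910
Arc 2: start y=0.000, vy=16.910 → t=3.447, apex=14.574, x_land=45.027, impact vy=-16.910
  bounce: vy ← 0.79·16.910 = 13.359
Arc 3: start y=0.000, vy=13.359 → t=2.724, apex=9.096, x_land=62.812, impact vy=-13.359
  bounce: vy ← 0.79·13.359 = 10.553
Arc 4: start y=0.000, vy=10.553 → t=2.152, apex=5.677, x_land=76.862, impact vy=-10.553
  bounce: vy ← 0.79·10.553 = 8.337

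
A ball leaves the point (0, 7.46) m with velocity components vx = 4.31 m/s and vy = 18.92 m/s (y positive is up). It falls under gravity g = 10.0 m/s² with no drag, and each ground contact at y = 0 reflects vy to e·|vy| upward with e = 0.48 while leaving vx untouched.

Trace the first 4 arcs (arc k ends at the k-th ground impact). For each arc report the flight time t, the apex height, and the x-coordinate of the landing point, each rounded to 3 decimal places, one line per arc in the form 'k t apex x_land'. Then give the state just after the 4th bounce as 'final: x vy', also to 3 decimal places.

1 4.144 25.358 17.861
2 2.162 5.843 27.179
3 1.038 1.346 31.651
4 0.498 0.310 33.798
final: 33.798 1.195

Arc 1: start y=7.460, vy=18.920 → t=4.144, apex=25.358, x_land=17.861, impact vy=-22.520
  bounce: vy ← 0.48·22.520 = 10.810
Arc 2: start y=0.000, vy=10.810 → t=2.162, apex=5.843, x_land=27.179, impact vy=-10.810
  bounce: vy ← 0.48·10.810 = 5.189
Arc 3: start y=0.000, vy=5.189 → t=1.038, apex=1.346, x_land=31.651, impact vy=-5.189
  bounce: vy ← 0.48·5.189 = 2.491
Arc 4: start y=0.000, vy=2.491 → t=0.498, apex=0.310, x_land=33.798, impact vy=-2.491
  bounce: vy ← 0.48·2.491 = 1.195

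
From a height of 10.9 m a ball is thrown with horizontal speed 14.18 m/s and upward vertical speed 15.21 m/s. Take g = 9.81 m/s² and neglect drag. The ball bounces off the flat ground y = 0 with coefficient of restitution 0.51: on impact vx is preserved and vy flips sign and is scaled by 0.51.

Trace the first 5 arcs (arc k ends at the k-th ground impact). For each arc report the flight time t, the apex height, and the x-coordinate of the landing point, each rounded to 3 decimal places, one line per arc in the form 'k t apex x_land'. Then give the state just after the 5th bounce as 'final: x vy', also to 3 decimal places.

Arc 1: start y=10.900, vy=15.210 → t=3.701, apex=22.691, x_land=52.485, impact vy=-21.100
  bounce: vy ← 0.51·21.100 = 10.761
Arc 2: start y=0.000, vy=10.761 → t=2.194, apex=5.902, x_land=83.594, impact vy=-10.761
  bounce: vy ← 0.51·10.761 = 5.488
Arc 3: start y=0.000, vy=5.488 → t=1.119, apex=1.535, x_land=99.459, impact vy=-5.488
  bounce: vy ← 0.51·5.488 = 2.799
Arc 4: start y=0.000, vy=2.799 → t=0.571, apex=0.399, x_land=107.551, impact vy=-2.799
  bounce: vy ← 0.51·2.799 = 1.427
Arc 5: start y=0.000, vy=1.427 → t=0.291, apex=0.104, x_land=111.677, impact vy=-1.427
  bounce: vy ← 0.51·1.427 = 0.728

1 3.701 22.691 52.485
2 2.194 5.902 83.594
3 1.119 1.535 99.459
4 0.571 0.399 107.551
5 0.291 0.104 111.677
final: 111.677 0.728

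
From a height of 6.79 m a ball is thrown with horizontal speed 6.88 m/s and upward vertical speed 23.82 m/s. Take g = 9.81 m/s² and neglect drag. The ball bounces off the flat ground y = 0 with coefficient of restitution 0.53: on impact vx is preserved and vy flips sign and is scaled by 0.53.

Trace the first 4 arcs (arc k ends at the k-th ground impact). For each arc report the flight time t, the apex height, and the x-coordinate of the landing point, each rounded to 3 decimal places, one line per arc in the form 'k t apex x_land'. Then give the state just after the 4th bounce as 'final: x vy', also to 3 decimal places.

1 5.126 35.709 35.269
2 2.860 10.031 54.946
3 1.516 2.818 65.375
4 0.803 0.791 70.903
final: 70.903 2.089

Arc 1: start y=6.790, vy=23.820 → t=5.126, apex=35.709, x_land=35.269, impact vy=-26.469
  bounce: vy ← 0.53·26.469 = 14.029
Arc 2: start y=0.000, vy=14.029 → t=2.860, apex=10.031, x_land=54.946, impact vy=-14.029
  bounce: vy ← 0.53·14.029 = 7.435
Arc 3: start y=0.000, vy=7.435 → t=1.516, apex=2.818, x_land=65.375, impact vy=-7.435
  bounce: vy ← 0.53·7.435 = 3.941
Arc 4: start y=0.000, vy=3.941 → t=0.803, apex=0.791, x_land=70.903, impact vy=-3.941
  bounce: vy ← 0.53·3.941 = 2.089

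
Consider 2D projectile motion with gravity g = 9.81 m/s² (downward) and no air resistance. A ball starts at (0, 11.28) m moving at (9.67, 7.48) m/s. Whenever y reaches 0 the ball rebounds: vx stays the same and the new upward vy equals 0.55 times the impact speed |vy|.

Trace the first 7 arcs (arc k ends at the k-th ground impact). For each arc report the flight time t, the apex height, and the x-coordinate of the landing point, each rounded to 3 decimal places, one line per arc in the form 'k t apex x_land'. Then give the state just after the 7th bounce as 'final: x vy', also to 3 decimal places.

Arc 1: start y=11.280, vy=7.480 → t=2.460, apex=14.132, x_land=23.787, impact vy=-16.651
  bounce: vy ← 0.55·16.651 = 9.158
Arc 2: start y=0.000, vy=9.158 → t=1.867, apex=4.275, x_land=41.842, impact vy=-9.158
  bounce: vy ← 0.55·9.158 = 5.037
Arc 3: start y=0.000, vy=5.037 → t=1.027, apex=1.293, x_land=51.772, impact vy=-5.037
  bounce: vy ← 0.55·5.037 = 2.770
Arc 4: start y=0.000, vy=2.770 → t=0.565, apex=0.391, x_land=57.234, impact vy=-2.770
  bounce: vy ← 0.55·2.770 = 1.524
Arc 5: start y=0.000, vy=1.524 → t=0.311, apex=0.118, x_land=60.238, impact vy=-1.524
  bounce: vy ← 0.55·1.524 = 0.838
Arc 6: start y=0.000, vy=0.838 → t=0.171, apex=0.036, x_land=61.890, impact vy=-0.838
  bounce: vy ← 0.55·0.838 = 0.461
Arc 7: start y=0.000, vy=0.461 → t=0.094, apex=0.011, x_land=62.798, impact vy=-0.461
  bounce: vy ← 0.55·0.461 = 0.254

1 2.460 14.132 23.787
2 1.867 4.275 41.842
3 1.027 1.293 51.772
4 0.565 0.391 57.234
5 0.311 0.118 60.238
6 0.171 0.036 61.890
7 0.094 0.011 62.798
final: 62.798 0.254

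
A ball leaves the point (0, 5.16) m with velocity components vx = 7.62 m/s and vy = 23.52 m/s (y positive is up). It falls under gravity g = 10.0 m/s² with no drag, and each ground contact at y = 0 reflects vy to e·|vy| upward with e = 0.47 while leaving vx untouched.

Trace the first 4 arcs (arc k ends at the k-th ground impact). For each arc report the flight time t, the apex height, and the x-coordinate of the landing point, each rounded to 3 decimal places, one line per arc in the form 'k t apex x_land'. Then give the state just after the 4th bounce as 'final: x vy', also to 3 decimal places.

1 4.914 32.820 37.445
2 2.408 7.250 55.796
3 1.132 1.601 64.421
4 0.532 0.354 68.475
final: 68.475 1.250

Arc 1: start y=5.160, vy=23.520 → t=4.914, apex=32.820, x_land=37.445, impact vy=-25.620
  bounce: vy ← 0.47·25.620 = 12.041
Arc 2: start y=0.000, vy=12.041 → t=2.408, apex=7.250, x_land=55.796, impact vy=-12.041
  bounce: vy ← 0.47·12.041 = 5.659
Arc 3: start y=0.000, vy=5.659 → t=1.132, apex=1.601, x_land=64.421, impact vy=-5.659
  bounce: vy ← 0.47·5.659 = 2.660
Arc 4: start y=0.000, vy=2.660 → t=0.532, apex=0.354, x_land=68.475, impact vy=-2.660
  bounce: vy ← 0.47·2.660 = 1.250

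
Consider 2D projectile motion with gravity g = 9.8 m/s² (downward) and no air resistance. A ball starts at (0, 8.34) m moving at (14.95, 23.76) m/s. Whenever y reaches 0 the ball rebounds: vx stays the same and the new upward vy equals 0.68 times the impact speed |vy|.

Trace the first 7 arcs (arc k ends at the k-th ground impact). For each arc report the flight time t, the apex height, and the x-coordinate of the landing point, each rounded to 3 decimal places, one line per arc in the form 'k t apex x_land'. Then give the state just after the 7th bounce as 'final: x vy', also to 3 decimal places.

1 5.178 37.143 77.407
2 3.744 17.175 133.385
3 2.546 7.942 171.450
4 1.731 3.672 197.335
5 1.177 1.698 214.936
6 0.801 0.785 226.905
7 0.544 0.363 235.044
final: 235.044 1.814

Arc 1: start y=8.340, vy=23.760 → t=5.178, apex=37.143, x_land=77.407, impact vy=-26.982
  bounce: vy ← 0.68·26.982 = 18.347
Arc 2: start y=0.000, vy=18.347 → t=3.744, apex=17.175, x_land=133.385, impact vy=-18.347
  bounce: vy ← 0.68·18.347 = 12.476
Arc 3: start y=0.000, vy=12.476 → t=2.546, apex=7.942, x_land=171.450, impact vy=-12.476
  bounce: vy ← 0.68·12.476 = 8.484
Arc 4: start y=0.000, vy=8.484 → t=1.731, apex=3.672, x_land=197.335, impact vy=-8.484
  bounce: vy ← 0.68·8.484 = 5.769
Arc 5: start y=0.000, vy=5.769 → t=1.177, apex=1.698, x_land=214.936, impact vy=-5.769
  bounce: vy ← 0.68·5.769 = 3.923
Arc 6: start y=0.000, vy=3.923 → t=0.801, apex=0.785, x_land=226.905, impact vy=-3.923
  bounce: vy ← 0.68·3.923 = 2.668
Arc 7: start y=0.000, vy=2.668 → t=0.544, apex=0.363, x_land=235.044, impact vy=-2.668
  bounce: vy ← 0.68·2.668 = 1.814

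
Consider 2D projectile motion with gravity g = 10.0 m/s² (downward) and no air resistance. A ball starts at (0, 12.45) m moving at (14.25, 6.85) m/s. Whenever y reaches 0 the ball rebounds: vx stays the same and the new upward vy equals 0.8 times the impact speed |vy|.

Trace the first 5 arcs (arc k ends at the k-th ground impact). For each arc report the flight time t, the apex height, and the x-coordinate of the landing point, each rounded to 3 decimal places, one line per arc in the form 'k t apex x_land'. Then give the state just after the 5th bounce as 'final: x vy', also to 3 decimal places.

1 2.405 14.796 34.275
2 2.752 9.470 73.496
3 2.202 6.060 104.873
4 1.762 3.879 129.975
5 1.409 2.482 150.056
final: 150.056 5.637

Arc 1: start y=12.450, vy=6.850 → t=2.405, apex=14.796, x_land=34.275, impact vy=-17.202
  bounce: vy ← 0.8·17.202 = 13.762
Arc 2: start y=0.000, vy=13.762 → t=2.752, apex=9.470, x_land=73.496, impact vy=-13.762
  bounce: vy ← 0.8·13.762 = 11.010
Arc 3: start y=0.000, vy=11.010 → t=2.202, apex=6.060, x_land=104.873, impact vy=-11.010
  bounce: vy ← 0.8·11.010 = 8.808
Arc 4: start y=0.000, vy=8.808 → t=1.762, apex=3.879, x_land=129.975, impact vy=-8.808
  bounce: vy ← 0.8·8.808 = 7.046
Arc 5: start y=0.000, vy=7.046 → t=1.409, apex=2.482, x_land=150.056, impact vy=-7.046
  bounce: vy ← 0.8·7.046 = 5.637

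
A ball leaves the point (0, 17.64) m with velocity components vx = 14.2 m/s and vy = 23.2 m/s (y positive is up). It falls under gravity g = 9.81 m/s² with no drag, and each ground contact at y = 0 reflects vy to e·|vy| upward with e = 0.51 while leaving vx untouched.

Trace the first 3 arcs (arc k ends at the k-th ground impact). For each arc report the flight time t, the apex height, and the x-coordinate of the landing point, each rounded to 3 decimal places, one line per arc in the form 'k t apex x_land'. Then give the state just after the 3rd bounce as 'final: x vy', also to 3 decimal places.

1 5.396 45.073 76.628
2 3.092 11.724 120.534
3 1.577 3.049 142.926
final: 142.926 3.945

Arc 1: start y=17.640, vy=23.200 → t=5.396, apex=45.073, x_land=76.628, impact vy=-29.738
  bounce: vy ← 0.51·29.738 = 15.166
Arc 2: start y=0.000, vy=15.166 → t=3.092, apex=11.724, x_land=120.534, impact vy=-15.166
  bounce: vy ← 0.51·15.166 = 7.735
Arc 3: start y=0.000, vy=7.735 → t=1.577, apex=3.049, x_land=142.926, impact vy=-7.735
  bounce: vy ← 0.51·7.735 = 3.945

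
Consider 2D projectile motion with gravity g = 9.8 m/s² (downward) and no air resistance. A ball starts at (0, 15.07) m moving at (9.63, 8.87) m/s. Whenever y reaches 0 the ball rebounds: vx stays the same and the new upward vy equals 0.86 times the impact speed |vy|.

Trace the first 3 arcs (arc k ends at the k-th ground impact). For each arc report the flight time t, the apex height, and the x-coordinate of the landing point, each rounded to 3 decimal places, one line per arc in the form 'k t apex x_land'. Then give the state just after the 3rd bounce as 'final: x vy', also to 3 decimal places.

Arc 1: start y=15.070, vy=8.870 → t=2.879, apex=19.084, x_land=27.721, impact vy=-19.340
  bounce: vy ← 0.86·19.340 = 16.633
Arc 2: start y=0.000, vy=16.633 → t=3.394, apex=14.115, x_land=60.409, impact vy=-16.633
  bounce: vy ← 0.86·16.633 = 14.304
Arc 3: start y=0.000, vy=14.304 → t=2.919, apex=10.439, x_land=88.521, impact vy=-14.304
  bounce: vy ← 0.86·14.304 = 12.302

1 2.879 19.084 27.721
2 3.394 14.115 60.409
3 2.919 10.439 88.521
final: 88.521 12.302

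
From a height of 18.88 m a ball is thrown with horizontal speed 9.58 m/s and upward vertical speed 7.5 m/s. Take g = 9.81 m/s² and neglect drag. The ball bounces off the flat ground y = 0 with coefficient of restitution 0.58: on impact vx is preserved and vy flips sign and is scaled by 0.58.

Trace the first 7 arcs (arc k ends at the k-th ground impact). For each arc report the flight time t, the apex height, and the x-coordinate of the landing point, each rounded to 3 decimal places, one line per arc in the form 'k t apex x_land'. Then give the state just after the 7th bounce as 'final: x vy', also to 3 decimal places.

1 2.870 21.747 27.496
2 2.443 7.316 50.895
3 1.417 2.461 64.467
4 0.822 0.828 72.338
5 0.477 0.278 76.904
6 0.276 0.094 79.552
7 0.160 0.032 81.088
final: 81.088 0.456

Arc 1: start y=18.880, vy=7.500 → t=2.870, apex=21.747, x_land=27.496, impact vy=-20.656
  bounce: vy ← 0.58·20.656 = 11.981
Arc 2: start y=0.000, vy=11.981 → t=2.443, apex=7.316, x_land=50.895, impact vy=-11.981
  bounce: vy ← 0.58·11.981 = 6.949
Arc 3: start y=0.000, vy=6.949 → t=1.417, apex=2.461, x_land=64.467, impact vy=-6.949
  bounce: vy ← 0.58·6.949 = 4.030
Arc 4: start y=0.000, vy=4.030 → t=0.822, apex=0.828, x_land=72.338, impact vy=-4.030
  bounce: vy ← 0.58·4.030 = 2.338
Arc 5: start y=0.000, vy=2.338 → t=0.477, apex=0.278, x_land=76.904, impact vy=-2.338
  bounce: vy ← 0.58·2.338 = 1.356
Arc 6: start y=0.000, vy=1.356 → t=0.276, apex=0.094, x_land=79.552, impact vy=-1.356
  bounce: vy ← 0.58·1.356 = 0.786
Arc 7: start y=0.000, vy=0.786 → t=0.160, apex=0.032, x_land=81.088, impact vy=-0.786
  bounce: vy ← 0.58·0.786 = 0.456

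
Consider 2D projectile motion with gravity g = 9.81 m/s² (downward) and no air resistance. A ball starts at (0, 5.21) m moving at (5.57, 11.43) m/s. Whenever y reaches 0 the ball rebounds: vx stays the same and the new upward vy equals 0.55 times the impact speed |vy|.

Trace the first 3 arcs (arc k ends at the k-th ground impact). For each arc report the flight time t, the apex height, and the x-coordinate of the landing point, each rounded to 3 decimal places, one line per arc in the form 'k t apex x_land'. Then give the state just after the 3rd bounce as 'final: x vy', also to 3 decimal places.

1 2.721 11.869 15.154
2 1.711 3.590 24.685
3 0.941 1.086 29.927
final: 29.927 2.539

Arc 1: start y=5.210, vy=11.430 → t=2.721, apex=11.869, x_land=15.154, impact vy=-15.260
  bounce: vy ← 0.55·15.260 = 8.393
Arc 2: start y=0.000, vy=8.393 → t=1.711, apex=3.590, x_land=24.685, impact vy=-8.393
  bounce: vy ← 0.55·8.393 = 4.616
Arc 3: start y=0.000, vy=4.616 → t=0.941, apex=1.086, x_land=29.927, impact vy=-4.616
  bounce: vy ← 0.55·4.616 = 2.539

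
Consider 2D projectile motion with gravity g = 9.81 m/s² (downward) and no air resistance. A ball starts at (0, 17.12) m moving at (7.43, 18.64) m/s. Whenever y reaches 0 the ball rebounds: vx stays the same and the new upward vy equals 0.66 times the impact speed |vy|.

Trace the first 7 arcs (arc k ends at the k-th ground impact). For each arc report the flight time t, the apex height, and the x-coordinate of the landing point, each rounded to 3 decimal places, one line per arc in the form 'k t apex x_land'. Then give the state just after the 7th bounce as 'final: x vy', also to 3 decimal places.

1 4.565 34.829 33.917
2 3.517 15.171 60.051
3 2.321 6.609 77.300
4 1.532 2.879 88.684
5 1.011 1.254 96.197
6 0.667 0.546 101.156
7 0.440 0.238 104.429
final: 104.429 1.426

Arc 1: start y=17.120, vy=18.640 → t=4.565, apex=34.829, x_land=33.917, impact vy=-26.141
  bounce: vy ← 0.66·26.141 = 17.253
Arc 2: start y=0.000, vy=17.253 → t=3.517, apex=15.171, x_land=60.051, impact vy=-17.253
  bounce: vy ← 0.66·17.253 = 11.387
Arc 3: start y=0.000, vy=11.387 → t=2.321, apex=6.609, x_land=77.300, impact vy=-11.387
  bounce: vy ← 0.66·11.387 = 7.515
Arc 4: start y=0.000, vy=7.515 → t=1.532, apex=2.879, x_land=88.684, impact vy=-7.515
  bounce: vy ← 0.66·7.515 = 4.960
Arc 5: start y=0.000, vy=4.960 → t=1.011, apex=1.254, x_land=96.197, impact vy=-4.960
  bounce: vy ← 0.66·4.960 = 3.274
Arc 6: start y=0.000, vy=3.274 → t=0.667, apex=0.546, x_land=101.156, impact vy=-3.274
  bounce: vy ← 0.66·3.274 = 2.161
Arc 7: start y=0.000, vy=2.161 → t=0.440, apex=0.238, x_land=104.429, impact vy=-2.161
  bounce: vy ← 0.66·2.161 = 1.426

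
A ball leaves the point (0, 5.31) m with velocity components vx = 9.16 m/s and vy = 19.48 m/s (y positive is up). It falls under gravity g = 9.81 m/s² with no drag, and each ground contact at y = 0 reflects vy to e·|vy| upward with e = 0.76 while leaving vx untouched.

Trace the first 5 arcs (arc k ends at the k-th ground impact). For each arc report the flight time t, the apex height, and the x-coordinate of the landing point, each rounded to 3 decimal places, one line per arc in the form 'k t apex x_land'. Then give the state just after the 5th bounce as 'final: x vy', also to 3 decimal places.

Arc 1: start y=5.310, vy=19.480 → t=4.228, apex=24.651, x_land=38.724, impact vy=-21.992
  bounce: vy ← 0.76·21.992 = 16.714
Arc 2: start y=0.000, vy=16.714 → t=3.408, apex=14.238, x_land=69.937, impact vy=-16.714
  bounce: vy ← 0.76·16.714 = 12.703
Arc 3: start y=0.000, vy=12.703 → t=2.590, apex=8.224, x_land=93.659, impact vy=-12.703
  bounce: vy ← 0.76·12.703 = 9.654
Arc 4: start y=0.000, vy=9.654 → t=1.968, apex=4.750, x_land=111.688, impact vy=-9.654
  bounce: vy ← 0.76·9.654 = 7.337
Arc 5: start y=0.000, vy=7.337 → t=1.496, apex=2.744, x_land=125.390, impact vy=-7.337
  bounce: vy ← 0.76·7.337 = 5.576

1 4.228 24.651 38.724
2 3.408 14.238 69.937
3 2.590 8.224 93.659
4 1.968 4.750 111.688
5 1.496 2.744 125.390
final: 125.390 5.576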